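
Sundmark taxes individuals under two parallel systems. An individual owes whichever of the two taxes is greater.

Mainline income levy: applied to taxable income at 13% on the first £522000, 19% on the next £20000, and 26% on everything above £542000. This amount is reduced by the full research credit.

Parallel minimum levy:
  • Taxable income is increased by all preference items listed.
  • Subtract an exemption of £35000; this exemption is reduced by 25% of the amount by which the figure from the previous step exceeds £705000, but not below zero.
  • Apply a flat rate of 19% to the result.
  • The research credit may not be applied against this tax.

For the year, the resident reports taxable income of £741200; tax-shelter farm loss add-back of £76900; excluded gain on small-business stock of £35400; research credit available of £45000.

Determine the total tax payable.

Parallel minimum levy:
  Adjusted income: £741200 + £76900 + £35400 = £853500
  Exemption: 25% × (£853500 − £705000) = £37125 ≥ £35000, so the exemption is fully phased out
  Base: £853500 − £0 = £853500
  £853500 × 19% = £162165

Mainline income levy:
  £522000 × 13% = £67860
  £20000 × 19% = £3800
  £199200 × 26% = £51792
  → £123452
  Less research credit £45000 → £78452

£162165 > £78452, so the parallel minimum levy is the binding amount.

£162165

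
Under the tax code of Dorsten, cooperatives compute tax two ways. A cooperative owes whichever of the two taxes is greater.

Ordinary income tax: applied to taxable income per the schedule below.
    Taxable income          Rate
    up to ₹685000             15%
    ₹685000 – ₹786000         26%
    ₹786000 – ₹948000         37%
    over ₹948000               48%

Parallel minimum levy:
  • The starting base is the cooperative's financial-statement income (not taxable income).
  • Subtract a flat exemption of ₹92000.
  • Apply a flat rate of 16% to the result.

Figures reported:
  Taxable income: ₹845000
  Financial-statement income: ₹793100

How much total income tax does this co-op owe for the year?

₹150840

Ordinary income tax:
  ₹685000 × 15% = ₹102750
  ₹101000 × 26% = ₹26260
  ₹59000 × 37% = ₹21830
  → ₹150840

Parallel minimum levy:
  Base (financial-statement income): ₹793100
  Less exemption ₹92000 → base ₹701100
  ₹701100 × 16% = ₹112176

₹150840 > ₹112176, so the ordinary income tax governs.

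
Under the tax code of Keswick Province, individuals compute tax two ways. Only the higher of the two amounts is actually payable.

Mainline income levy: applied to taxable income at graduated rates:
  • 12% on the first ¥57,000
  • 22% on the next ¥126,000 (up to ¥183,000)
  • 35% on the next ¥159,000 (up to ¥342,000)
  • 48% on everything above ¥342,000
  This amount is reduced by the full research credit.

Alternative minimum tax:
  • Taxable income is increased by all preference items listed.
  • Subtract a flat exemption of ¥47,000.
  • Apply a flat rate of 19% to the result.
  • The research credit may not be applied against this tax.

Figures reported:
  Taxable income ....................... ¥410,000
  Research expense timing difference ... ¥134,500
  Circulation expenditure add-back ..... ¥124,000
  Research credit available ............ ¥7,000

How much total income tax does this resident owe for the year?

¥118,085

Mainline income levy:
  ¥57,000 × 12% = ¥6,840
  ¥126,000 × 22% = ¥27,720
  ¥159,000 × 35% = ¥55,650
  ¥68,000 × 48% = ¥32,640
  → ¥122,850
  Less research credit ¥7,000 → ¥115,850

Alternative minimum tax:
  Adjusted income: ¥410,000 + ¥134,500 + ¥124,000 = ¥668,500
  Less exemption ¥47,000 → base ¥621,500
  ¥621,500 × 19% = ¥118,085

¥118,085 > ¥115,850, so the alternative minimum tax is the binding amount.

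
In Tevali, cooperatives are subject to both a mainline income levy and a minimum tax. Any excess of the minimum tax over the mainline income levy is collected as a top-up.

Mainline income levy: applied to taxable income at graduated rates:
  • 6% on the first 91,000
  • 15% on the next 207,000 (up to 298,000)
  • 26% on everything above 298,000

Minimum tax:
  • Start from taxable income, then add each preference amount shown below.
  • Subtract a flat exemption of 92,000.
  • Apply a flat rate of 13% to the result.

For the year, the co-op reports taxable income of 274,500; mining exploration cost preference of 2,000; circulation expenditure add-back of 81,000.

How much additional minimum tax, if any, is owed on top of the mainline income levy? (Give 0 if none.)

1,530

Minimum tax:
  Adjusted income: 274,500 + 2,000 + 81,000 = 357,500
  Less exemption 92,000 → base 265,500
  265,500 × 13% = 34,515

Mainline income levy:
  91,000 × 6% = 5,460
  183,500 × 15% = 27,525
  → 32,985

Excess of minimum tax over mainline income levy: 34,515 − 32,985 = 1,530.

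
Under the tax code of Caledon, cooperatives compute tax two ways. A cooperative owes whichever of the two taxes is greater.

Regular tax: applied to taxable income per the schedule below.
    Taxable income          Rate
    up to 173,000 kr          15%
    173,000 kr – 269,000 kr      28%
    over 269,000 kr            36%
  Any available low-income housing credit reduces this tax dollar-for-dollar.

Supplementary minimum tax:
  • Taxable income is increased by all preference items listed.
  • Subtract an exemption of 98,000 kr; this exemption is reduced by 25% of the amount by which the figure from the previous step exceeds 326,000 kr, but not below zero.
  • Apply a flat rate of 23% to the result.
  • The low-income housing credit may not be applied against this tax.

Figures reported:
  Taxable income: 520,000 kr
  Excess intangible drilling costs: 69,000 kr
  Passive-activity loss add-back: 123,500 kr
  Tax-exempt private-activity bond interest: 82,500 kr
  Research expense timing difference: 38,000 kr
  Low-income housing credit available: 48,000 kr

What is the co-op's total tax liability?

191,590 kr

Supplementary minimum tax:
  Adjusted income: 520,000 kr + 69,000 kr + 123,500 kr + 82,500 kr + 38,000 kr = 833,000 kr
  Exemption: 25% × (833,000 kr − 326,000 kr) = 126,750 kr ≥ 98,000 kr, so the exemption is fully phased out
  Base: 833,000 kr − 0 kr = 833,000 kr
  833,000 kr × 23% = 191,590 kr

Regular tax:
  173,000 kr × 15% = 25,950 kr
  96,000 kr × 28% = 26,880 kr
  251,000 kr × 36% = 90,360 kr
  → 143,190 kr
  Less low-income housing credit 48,000 kr → 95,190 kr

191,590 kr > 95,190 kr, so the supplementary minimum tax is the binding amount.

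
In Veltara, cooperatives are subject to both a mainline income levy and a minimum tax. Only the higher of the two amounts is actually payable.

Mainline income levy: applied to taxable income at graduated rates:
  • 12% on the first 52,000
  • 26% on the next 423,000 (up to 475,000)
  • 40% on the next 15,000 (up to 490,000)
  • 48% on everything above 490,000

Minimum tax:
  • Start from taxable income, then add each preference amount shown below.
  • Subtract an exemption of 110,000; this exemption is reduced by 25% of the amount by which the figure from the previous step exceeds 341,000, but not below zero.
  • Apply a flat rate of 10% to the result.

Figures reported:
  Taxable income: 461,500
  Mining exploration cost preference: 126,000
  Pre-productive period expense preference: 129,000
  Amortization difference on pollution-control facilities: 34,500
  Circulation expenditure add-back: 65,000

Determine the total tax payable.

Mainline income levy:
  52,000 × 12% = 6,240
  409,500 × 26% = 106,470
  → 112,710

Minimum tax:
  Adjusted income: 461,500 + 126,000 + 129,000 + 34,500 + 65,000 = 816,000
  Exemption: 25% × (816,000 − 341,000) = 118,750 ≥ 110,000, so the exemption is fully phased out
  Base: 816,000 − 0 = 816,000
  816,000 × 10% = 81,600

112,710 > 81,600, so the mainline income levy governs.

112,710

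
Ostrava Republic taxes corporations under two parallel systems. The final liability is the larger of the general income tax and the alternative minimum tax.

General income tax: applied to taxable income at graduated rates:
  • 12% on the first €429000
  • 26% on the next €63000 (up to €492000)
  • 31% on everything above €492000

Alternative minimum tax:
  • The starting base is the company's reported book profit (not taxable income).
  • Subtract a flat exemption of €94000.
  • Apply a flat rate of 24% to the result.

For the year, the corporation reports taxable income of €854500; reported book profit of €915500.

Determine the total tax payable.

€197160

Alternative minimum tax:
  Base (reported book profit): €915500
  Less exemption €94000 → base €821500
  €821500 × 24% = €197160

General income tax:
  €429000 × 12% = €51480
  €63000 × 26% = €16380
  €362500 × 31% = €112375
  → €180235

€197160 > €180235, so the alternative minimum tax is the binding amount.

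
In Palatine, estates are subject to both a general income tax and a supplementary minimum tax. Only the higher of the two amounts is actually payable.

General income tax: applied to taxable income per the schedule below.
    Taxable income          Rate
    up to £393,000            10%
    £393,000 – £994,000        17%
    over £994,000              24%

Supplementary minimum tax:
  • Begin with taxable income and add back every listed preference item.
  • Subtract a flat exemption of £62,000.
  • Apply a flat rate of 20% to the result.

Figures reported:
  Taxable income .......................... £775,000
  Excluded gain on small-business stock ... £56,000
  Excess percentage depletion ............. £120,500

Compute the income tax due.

£177,900

Supplementary minimum tax:
  Adjusted income: £775,000 + £56,000 + £120,500 = £951,500
  Less exemption £62,000 → base £889,500
  £889,500 × 20% = £177,900

General income tax:
  £393,000 × 10% = £39,300
  £382,000 × 17% = £64,940
  → £104,240

£177,900 > £104,240, so the supplementary minimum tax is the binding amount.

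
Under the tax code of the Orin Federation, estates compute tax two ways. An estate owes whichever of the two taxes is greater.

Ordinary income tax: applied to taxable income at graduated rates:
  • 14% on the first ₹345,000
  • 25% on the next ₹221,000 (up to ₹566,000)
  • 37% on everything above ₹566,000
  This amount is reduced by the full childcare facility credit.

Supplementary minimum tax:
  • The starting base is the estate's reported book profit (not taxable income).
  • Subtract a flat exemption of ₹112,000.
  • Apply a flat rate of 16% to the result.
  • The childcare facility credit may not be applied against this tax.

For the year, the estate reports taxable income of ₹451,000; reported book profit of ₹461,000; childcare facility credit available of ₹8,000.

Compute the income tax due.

Ordinary income tax:
  ₹345,000 × 14% = ₹48,300
  ₹106,000 × 25% = ₹26,500
  → ₹74,800
  Less childcare facility credit ₹8,000 → ₹66,800

Supplementary minimum tax:
  Base (reported book profit): ₹461,000
  Less exemption ₹112,000 → base ₹349,000
  ₹349,000 × 16% = ₹55,840

₹66,800 > ₹55,840, so the ordinary income tax governs.

₹66,800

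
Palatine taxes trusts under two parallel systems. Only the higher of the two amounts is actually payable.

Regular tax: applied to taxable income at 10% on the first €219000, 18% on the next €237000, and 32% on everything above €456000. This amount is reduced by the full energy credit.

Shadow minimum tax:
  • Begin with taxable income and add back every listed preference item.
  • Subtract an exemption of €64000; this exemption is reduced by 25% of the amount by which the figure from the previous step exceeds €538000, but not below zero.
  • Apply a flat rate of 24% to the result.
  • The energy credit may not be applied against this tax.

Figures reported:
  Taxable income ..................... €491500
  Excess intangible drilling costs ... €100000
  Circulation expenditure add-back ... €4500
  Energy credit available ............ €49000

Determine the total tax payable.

€131160

Regular tax:
  €219000 × 10% = €21900
  €237000 × 18% = €42660
  €35500 × 32% = €11360
  → €75920
  Less energy credit €49000 → €26920

Shadow minimum tax:
  Adjusted income: €491500 + €100000 + €4500 = €596000
  Exemption: €64000 − 25% × (€596000 − €538000) = €64000 − €14500 = €49500
  Base: €596000 − €49500 = €546500
  €546500 × 24% = €131160

€131160 > €26920, so the shadow minimum tax is the binding amount.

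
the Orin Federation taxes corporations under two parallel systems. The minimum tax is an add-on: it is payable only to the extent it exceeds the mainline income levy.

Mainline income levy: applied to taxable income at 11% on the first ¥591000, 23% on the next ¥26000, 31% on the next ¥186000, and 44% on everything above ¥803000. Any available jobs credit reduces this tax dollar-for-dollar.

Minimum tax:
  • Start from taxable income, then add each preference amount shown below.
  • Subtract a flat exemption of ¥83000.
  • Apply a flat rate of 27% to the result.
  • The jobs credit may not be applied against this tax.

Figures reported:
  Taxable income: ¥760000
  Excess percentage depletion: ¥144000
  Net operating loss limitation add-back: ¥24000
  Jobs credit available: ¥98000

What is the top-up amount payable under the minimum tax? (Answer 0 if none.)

¥210830

Mainline income levy:
  ¥591000 × 11% = ¥65010
  ¥26000 × 23% = ¥5980
  ¥143000 × 31% = ¥44330
  → ¥115320
  Less jobs credit ¥98000 → ¥17320

Minimum tax:
  Adjusted income: ¥760000 + ¥144000 + ¥24000 = ¥928000
  Less exemption ¥83000 → base ¥845000
  ¥845000 × 27% = ¥228150

Excess of minimum tax over mainline income levy: ¥228150 − ¥17320 = ¥210830.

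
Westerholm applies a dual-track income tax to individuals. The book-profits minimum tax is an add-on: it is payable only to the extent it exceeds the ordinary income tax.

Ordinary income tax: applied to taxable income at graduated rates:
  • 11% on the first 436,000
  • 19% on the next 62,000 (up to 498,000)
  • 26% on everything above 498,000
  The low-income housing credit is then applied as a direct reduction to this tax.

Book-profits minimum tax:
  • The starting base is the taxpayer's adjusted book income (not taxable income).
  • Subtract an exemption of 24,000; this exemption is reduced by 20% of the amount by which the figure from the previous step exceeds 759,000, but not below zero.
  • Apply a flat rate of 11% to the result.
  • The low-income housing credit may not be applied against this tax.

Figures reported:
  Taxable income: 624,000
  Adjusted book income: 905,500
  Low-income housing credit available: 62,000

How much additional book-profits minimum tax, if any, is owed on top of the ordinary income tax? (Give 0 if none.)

69,105

Ordinary income tax:
  436,000 × 11% = 47,960
  62,000 × 19% = 11,780
  126,000 × 26% = 32,760
  → 92,500
  Less low-income housing credit 62,000 → 30,500

Book-profits minimum tax:
  Base (adjusted book income): 905,500
  Exemption: 20% × (905,500 − 759,000) = 29,300 ≥ 24,000, so the exemption is fully phased out
  Base: 905,500 − 0 = 905,500
  905,500 × 11% = 99,605

Excess of book-profits minimum tax over ordinary income tax: 99,605 − 30,500 = 69,105.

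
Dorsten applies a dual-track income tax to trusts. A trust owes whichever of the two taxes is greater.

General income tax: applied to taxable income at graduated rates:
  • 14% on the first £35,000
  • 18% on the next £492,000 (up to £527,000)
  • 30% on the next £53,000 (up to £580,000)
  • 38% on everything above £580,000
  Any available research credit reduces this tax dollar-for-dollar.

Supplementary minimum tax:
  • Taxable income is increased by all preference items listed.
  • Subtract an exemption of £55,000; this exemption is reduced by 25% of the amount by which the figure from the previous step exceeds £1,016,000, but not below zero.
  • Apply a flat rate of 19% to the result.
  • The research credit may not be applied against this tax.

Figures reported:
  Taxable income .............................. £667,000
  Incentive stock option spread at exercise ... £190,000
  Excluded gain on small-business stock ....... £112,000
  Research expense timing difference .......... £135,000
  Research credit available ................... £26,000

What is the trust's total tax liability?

General income tax:
  £35,000 × 14% = £4,900
  £492,000 × 18% = £88,560
  £53,000 × 30% = £15,900
  £87,000 × 38% = £33,060
  → £142,420
  Less research credit £26,000 → £116,420

Supplementary minimum tax:
  Adjusted income: £667,000 + £190,000 + £112,000 + £135,000 = £1,104,000
  Exemption: £55,000 − 25% × (£1,104,000 − £1,016,000) = £55,000 − £22,000 = £33,000
  Base: £1,104,000 − £33,000 = £1,071,000
  £1,071,000 × 19% = £203,490

£203,490 > £116,420, so the supplementary minimum tax is the binding amount.

£203,490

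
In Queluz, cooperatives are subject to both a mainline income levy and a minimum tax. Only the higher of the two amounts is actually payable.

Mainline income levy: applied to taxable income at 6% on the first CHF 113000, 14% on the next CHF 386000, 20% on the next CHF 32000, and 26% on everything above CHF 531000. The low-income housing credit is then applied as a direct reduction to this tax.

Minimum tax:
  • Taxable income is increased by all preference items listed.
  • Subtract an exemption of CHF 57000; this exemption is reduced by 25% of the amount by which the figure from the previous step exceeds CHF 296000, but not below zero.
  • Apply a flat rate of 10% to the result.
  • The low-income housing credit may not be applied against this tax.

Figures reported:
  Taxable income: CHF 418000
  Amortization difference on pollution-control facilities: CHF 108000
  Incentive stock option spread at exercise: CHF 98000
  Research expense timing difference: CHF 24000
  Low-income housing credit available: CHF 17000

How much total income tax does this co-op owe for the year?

Mainline income levy:
  CHF 113000 × 6% = CHF 6780
  CHF 305000 × 14% = CHF 42700
  → CHF 49480
  Less low-income housing credit CHF 17000 → CHF 32480

Minimum tax:
  Adjusted income: CHF 418000 + CHF 108000 + CHF 98000 + CHF 24000 = CHF 648000
  Exemption: 25% × (CHF 648000 − CHF 296000) = CHF 88000 ≥ CHF 57000, so the exemption is fully phased out
  Base: CHF 648000 − CHF 0 = CHF 648000
  CHF 648000 × 10% = CHF 64800

CHF 64800 > CHF 32480, so the minimum tax is the binding amount.

CHF 64800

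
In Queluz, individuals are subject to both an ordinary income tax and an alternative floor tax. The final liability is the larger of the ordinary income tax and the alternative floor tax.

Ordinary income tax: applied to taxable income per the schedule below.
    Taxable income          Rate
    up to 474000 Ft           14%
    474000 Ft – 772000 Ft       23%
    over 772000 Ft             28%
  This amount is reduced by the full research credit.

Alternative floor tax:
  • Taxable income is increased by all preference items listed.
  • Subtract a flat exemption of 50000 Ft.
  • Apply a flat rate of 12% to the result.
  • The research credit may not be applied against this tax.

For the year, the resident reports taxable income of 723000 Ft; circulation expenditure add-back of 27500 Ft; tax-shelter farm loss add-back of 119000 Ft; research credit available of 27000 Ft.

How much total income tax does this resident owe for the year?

98340 Ft

Ordinary income tax:
  474000 Ft × 14% = 66360 Ft
  249000 Ft × 23% = 57270 Ft
  → 123630 Ft
  Less research credit 27000 Ft → 96630 Ft

Alternative floor tax:
  Adjusted income: 723000 Ft + 27500 Ft + 119000 Ft = 869500 Ft
  Less exemption 50000 Ft → base 819500 Ft
  819500 Ft × 12% = 98340 Ft

98340 Ft > 96630 Ft, so the alternative floor tax is the binding amount.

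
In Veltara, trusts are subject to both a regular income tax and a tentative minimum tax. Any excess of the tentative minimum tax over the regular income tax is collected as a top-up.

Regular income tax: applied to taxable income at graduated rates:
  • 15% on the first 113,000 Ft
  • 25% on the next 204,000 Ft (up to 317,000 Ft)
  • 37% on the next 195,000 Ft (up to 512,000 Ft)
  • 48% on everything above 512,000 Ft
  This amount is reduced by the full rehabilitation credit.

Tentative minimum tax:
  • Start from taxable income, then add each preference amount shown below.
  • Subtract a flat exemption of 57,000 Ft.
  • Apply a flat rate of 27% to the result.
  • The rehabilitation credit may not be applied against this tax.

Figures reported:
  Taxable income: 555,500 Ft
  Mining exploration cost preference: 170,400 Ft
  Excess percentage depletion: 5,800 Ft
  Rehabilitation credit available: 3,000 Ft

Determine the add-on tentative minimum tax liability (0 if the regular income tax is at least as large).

24,189 Ft

Regular income tax:
  113,000 Ft × 15% = 16,950 Ft
  204,000 Ft × 25% = 51,000 Ft
  195,000 Ft × 37% = 72,150 Ft
  43,500 Ft × 48% = 20,880 Ft
  → 160,980 Ft
  Less rehabilitation credit 3,000 Ft → 157,980 Ft

Tentative minimum tax:
  Adjusted income: 555,500 Ft + 170,400 Ft + 5,800 Ft = 731,700 Ft
  Less exemption 57,000 Ft → base 674,700 Ft
  674,700 Ft × 27% = 182,169 Ft

Excess of tentative minimum tax over regular income tax: 182,169 Ft − 157,980 Ft = 24,189 Ft.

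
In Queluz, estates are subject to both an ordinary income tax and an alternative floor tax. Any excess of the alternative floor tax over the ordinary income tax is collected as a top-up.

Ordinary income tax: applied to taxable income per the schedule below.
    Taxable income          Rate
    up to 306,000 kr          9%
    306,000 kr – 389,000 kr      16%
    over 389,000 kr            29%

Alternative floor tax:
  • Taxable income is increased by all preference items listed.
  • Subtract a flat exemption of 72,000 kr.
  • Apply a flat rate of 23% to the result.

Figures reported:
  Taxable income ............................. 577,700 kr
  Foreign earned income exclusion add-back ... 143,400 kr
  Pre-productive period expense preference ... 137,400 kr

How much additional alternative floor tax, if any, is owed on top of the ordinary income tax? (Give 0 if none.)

Alternative floor tax:
  Adjusted income: 577,700 kr + 143,400 kr + 137,400 kr = 858,500 kr
  Less exemption 72,000 kr → base 786,500 kr
  786,500 kr × 23% = 180,895 kr

Ordinary income tax:
  306,000 kr × 9% = 27,540 kr
  83,000 kr × 16% = 13,280 kr
  188,700 kr × 29% = 54,723 kr
  → 95,543 kr

Excess of alternative floor tax over ordinary income tax: 180,895 kr − 95,543 kr = 85,352 kr.

85,352 kr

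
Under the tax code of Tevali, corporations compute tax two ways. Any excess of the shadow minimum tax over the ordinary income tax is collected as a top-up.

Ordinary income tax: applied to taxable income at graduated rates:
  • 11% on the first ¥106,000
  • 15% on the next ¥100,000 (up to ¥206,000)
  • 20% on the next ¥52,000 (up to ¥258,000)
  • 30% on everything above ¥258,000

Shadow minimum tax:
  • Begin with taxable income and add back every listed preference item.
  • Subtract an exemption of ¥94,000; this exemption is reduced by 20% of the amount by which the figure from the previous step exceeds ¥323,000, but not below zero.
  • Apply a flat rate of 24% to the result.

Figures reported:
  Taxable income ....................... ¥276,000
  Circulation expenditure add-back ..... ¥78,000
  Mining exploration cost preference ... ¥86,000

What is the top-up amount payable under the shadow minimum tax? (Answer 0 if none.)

¥46,196

Ordinary income tax:
  ¥106,000 × 11% = ¥11,660
  ¥100,000 × 15% = ¥15,000
  ¥52,000 × 20% = ¥10,400
  ¥18,000 × 30% = ¥5,400
  → ¥42,460

Shadow minimum tax:
  Adjusted income: ¥276,000 + ¥78,000 + ¥86,000 = ¥440,000
  Exemption: ¥94,000 − 20% × (¥440,000 − ¥323,000) = ¥94,000 − ¥23,400 = ¥70,600
  Base: ¥440,000 − ¥70,600 = ¥369,400
  ¥369,400 × 24% = ¥88,656

Excess of shadow minimum tax over ordinary income tax: ¥88,656 − ¥42,460 = ¥46,196.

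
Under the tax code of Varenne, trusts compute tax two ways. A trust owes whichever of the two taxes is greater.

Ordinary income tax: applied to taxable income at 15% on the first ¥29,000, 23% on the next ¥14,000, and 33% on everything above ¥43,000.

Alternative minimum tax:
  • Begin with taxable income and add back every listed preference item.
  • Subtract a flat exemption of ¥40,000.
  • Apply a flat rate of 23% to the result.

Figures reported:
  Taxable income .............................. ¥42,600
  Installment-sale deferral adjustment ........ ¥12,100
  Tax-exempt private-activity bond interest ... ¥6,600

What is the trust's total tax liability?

¥7,478

Ordinary income tax:
  ¥29,000 × 15% = ¥4,350
  ¥13,600 × 23% = ¥3,128
  → ¥7,478

Alternative minimum tax:
  Adjusted income: ¥42,600 + ¥12,100 + ¥6,600 = ¥61,300
  Less exemption ¥40,000 → base ¥21,300
  ¥21,300 × 23% = ¥4,899

¥7,478 > ¥4,899, so the ordinary income tax governs.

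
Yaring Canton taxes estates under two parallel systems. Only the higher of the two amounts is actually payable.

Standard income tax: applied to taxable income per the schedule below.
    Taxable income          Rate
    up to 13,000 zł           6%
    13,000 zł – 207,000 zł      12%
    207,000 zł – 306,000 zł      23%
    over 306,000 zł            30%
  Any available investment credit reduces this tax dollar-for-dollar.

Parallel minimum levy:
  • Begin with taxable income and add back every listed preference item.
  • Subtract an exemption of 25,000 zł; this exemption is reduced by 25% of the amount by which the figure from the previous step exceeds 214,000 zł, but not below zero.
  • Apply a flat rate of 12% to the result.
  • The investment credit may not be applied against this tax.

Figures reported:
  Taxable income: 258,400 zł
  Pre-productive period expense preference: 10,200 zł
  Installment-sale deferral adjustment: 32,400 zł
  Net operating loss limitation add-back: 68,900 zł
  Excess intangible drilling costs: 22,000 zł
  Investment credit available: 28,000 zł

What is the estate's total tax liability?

Parallel minimum levy:
  Adjusted income: 258,400 zł + 10,200 zł + 32,400 zł + 68,900 zł + 22,000 zł = 391,900 zł
  Exemption: 25% × (391,900 zł − 214,000 zł) = 44,475 zł ≥ 25,000 zł, so the exemption is fully phased out
  Base: 391,900 zł − 0 zł = 391,900 zł
  391,900 zł × 12% = 47,028 zł

Standard income tax:
  13,000 zł × 6% = 780 zł
  194,000 zł × 12% = 23,280 zł
  51,400 zł × 23% = 11,822 zł
  → 35,882 zł
  Less investment credit 28,000 zł → 7,882 zł

47,028 zł > 7,882 zł, so the parallel minimum levy is the binding amount.

47,028 zł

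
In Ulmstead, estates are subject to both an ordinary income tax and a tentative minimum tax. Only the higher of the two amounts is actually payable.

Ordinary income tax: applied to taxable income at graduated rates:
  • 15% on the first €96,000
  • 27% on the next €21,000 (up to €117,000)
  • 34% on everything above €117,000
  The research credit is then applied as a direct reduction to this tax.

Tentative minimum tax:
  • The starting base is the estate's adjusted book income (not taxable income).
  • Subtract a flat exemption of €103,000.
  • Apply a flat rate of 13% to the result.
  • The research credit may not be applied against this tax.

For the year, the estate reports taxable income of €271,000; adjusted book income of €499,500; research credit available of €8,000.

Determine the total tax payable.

Tentative minimum tax:
  Base (adjusted book income): €499,500
  Less exemption €103,000 → base €396,500
  €396,500 × 13% = €51,545

Ordinary income tax:
  €96,000 × 15% = €14,400
  €21,000 × 27% = €5,670
  €154,000 × 34% = €52,360
  → €72,430
  Less research credit €8,000 → €64,430

€64,430 > €51,545, so the ordinary income tax governs.

€64,430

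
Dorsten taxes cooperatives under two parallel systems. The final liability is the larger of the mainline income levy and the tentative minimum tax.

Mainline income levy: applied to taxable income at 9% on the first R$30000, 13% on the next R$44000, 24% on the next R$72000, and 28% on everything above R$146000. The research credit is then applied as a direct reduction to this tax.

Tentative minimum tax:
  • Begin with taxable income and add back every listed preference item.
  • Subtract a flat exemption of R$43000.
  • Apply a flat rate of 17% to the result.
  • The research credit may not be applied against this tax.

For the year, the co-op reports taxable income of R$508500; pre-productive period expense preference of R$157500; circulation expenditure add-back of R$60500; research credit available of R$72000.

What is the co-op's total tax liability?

Tentative minimum tax:
  Adjusted income: R$508500 + R$157500 + R$60500 = R$726500
  Less exemption R$43000 → base R$683500
  R$683500 × 17% = R$116195

Mainline income levy:
  R$30000 × 9% = R$2700
  R$44000 × 13% = R$5720
  R$72000 × 24% = R$17280
  R$362500 × 28% = R$101500
  → R$127200
  Less research credit R$72000 → R$55200

R$116195 > R$55200, so the tentative minimum tax is the binding amount.

R$116195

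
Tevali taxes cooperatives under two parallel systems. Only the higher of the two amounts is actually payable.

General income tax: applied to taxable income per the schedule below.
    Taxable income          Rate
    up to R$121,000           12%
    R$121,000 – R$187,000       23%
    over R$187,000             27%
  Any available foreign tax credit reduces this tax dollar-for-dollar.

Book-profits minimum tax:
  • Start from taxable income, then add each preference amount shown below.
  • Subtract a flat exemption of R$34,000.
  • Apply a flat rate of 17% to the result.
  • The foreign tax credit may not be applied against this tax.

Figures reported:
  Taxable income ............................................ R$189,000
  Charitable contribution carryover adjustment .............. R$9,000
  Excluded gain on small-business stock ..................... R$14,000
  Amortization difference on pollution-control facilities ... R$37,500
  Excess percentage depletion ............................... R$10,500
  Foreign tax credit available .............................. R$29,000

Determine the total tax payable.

Book-profits minimum tax:
  Adjusted income: R$189,000 + R$9,000 + R$14,000 + R$37,500 + R$10,500 = R$260,000
  Less exemption R$34,000 → base R$226,000
  R$226,000 × 17% = R$38,420

General income tax:
  R$121,000 × 12% = R$14,520
  R$66,000 × 23% = R$15,180
  R$2,000 × 27% = R$540
  → R$30,240
  Less foreign tax credit R$29,000 → R$1,240

R$38,420 > R$1,240, so the book-profits minimum tax is the binding amount.

R$38,420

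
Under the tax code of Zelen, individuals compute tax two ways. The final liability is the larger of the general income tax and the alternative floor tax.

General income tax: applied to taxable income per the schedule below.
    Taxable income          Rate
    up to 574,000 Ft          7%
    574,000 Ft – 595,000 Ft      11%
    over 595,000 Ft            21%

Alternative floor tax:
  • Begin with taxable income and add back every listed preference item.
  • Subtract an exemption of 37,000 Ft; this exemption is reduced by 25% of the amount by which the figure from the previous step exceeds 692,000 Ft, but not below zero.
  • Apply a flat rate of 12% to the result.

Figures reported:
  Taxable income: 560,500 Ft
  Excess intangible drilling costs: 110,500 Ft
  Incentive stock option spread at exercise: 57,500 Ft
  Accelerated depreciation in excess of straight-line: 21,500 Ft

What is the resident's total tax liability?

Alternative floor tax:
  Adjusted income: 560,500 Ft + 110,500 Ft + 57,500 Ft + 21,500 Ft = 750,000 Ft
  Exemption: 37,000 Ft − 25% × (750,000 Ft − 692,000 Ft) = 37,000 Ft − 14,500 Ft = 22,500 Ft
  Base: 750,000 Ft − 22,500 Ft = 727,500 Ft
  727,500 Ft × 12% = 87,300 Ft

General income tax:
  560,500 Ft × 7% = 39,235 Ft

87,300 Ft > 39,235 Ft, so the alternative floor tax is the binding amount.

87,300 Ft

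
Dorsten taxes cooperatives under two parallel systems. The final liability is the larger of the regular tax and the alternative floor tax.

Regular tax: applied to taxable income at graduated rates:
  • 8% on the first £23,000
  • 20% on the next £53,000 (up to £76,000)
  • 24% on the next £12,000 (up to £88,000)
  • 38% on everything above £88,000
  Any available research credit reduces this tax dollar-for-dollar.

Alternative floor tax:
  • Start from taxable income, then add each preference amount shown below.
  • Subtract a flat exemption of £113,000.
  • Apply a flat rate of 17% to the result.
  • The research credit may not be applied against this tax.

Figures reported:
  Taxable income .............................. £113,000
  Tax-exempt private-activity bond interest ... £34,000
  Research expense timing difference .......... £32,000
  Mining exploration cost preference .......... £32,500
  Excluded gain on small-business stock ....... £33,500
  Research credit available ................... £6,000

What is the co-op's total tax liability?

Alternative floor tax:
  Adjusted income: £113,000 + £34,000 + £32,000 + £32,500 + £33,500 = £245,000
  Less exemption £113,000 → base £132,000
  £132,000 × 17% = £22,440

Regular tax:
  £23,000 × 8% = £1,840
  £53,000 × 20% = £10,600
  £12,000 × 24% = £2,880
  £25,000 × 38% = £9,500
  → £24,820
  Less research credit £6,000 → £18,820

£22,440 > £18,820, so the alternative floor tax is the binding amount.

£22,440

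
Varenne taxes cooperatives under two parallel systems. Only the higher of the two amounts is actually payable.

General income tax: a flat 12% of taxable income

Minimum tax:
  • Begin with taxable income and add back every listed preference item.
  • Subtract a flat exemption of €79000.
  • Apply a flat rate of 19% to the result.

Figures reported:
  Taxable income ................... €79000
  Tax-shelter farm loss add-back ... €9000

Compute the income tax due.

€9480

General income tax:
  €79000 × 12% = €9480

Minimum tax:
  Adjusted income: €79000 + €9000 = €88000
  Less exemption €79000 → base €9000
  €9000 × 19% = €1710

€9480 > €1710, so the general income tax governs.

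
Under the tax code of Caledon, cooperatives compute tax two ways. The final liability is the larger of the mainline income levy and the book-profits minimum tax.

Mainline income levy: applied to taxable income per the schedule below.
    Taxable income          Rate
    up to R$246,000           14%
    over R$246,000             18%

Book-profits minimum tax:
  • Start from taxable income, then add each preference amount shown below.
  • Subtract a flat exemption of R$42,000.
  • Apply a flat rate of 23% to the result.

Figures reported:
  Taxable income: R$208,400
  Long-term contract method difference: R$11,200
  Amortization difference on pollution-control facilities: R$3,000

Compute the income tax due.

Book-profits minimum tax:
  Adjusted income: R$208,400 + R$11,200 + R$3,000 = R$222,600
  Less exemption R$42,000 → base R$180,600
  R$180,600 × 23% = R$41,538

Mainline income levy:
  R$208,400 × 14% = R$29,176

R$41,538 > R$29,176, so the book-profits minimum tax is the binding amount.

R$41,538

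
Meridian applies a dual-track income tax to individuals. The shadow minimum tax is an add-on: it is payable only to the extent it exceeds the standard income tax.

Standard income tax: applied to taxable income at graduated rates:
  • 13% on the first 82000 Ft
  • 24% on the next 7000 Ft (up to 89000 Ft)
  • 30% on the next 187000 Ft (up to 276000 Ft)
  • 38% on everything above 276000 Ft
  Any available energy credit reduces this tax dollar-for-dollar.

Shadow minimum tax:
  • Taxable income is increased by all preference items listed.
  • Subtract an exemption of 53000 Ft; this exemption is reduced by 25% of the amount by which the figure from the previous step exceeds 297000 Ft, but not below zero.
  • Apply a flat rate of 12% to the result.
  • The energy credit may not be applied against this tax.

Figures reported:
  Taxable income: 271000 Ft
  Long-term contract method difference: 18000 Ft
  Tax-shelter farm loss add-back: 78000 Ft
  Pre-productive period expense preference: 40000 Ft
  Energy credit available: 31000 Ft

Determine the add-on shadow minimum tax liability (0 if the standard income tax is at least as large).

Standard income tax:
  82000 Ft × 13% = 10660 Ft
  7000 Ft × 24% = 1680 Ft
  182000 Ft × 30% = 54600 Ft
  → 66940 Ft
  Less energy credit 31000 Ft → 35940 Ft

Shadow minimum tax:
  Adjusted income: 271000 Ft + 18000 Ft + 78000 Ft + 40000 Ft = 407000 Ft
  Exemption: 53000 Ft − 25% × (407000 Ft − 297000 Ft) = 53000 Ft − 27500 Ft = 25500 Ft
  Base: 407000 Ft − 25500 Ft = 381500 Ft
  381500 Ft × 12% = 45780 Ft

Excess of shadow minimum tax over standard income tax: 45780 Ft − 35940 Ft = 9840 Ft.

9840 Ft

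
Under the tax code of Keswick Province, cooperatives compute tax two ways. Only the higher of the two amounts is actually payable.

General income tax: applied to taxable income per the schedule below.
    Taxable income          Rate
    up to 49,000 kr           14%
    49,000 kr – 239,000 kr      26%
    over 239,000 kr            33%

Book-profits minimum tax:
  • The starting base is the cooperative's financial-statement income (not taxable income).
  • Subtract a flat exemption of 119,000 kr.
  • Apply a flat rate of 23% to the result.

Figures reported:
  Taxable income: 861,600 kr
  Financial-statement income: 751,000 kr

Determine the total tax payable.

261,718 kr

General income tax:
  49,000 kr × 14% = 6,860 kr
  190,000 kr × 26% = 49,400 kr
  622,600 kr × 33% = 205,458 kr
  → 261,718 kr

Book-profits minimum tax:
  Base (financial-statement income): 751,000 kr
  Less exemption 119,000 kr → base 632,000 kr
  632,000 kr × 23% = 145,360 kr

261,718 kr > 145,360 kr, so the general income tax governs.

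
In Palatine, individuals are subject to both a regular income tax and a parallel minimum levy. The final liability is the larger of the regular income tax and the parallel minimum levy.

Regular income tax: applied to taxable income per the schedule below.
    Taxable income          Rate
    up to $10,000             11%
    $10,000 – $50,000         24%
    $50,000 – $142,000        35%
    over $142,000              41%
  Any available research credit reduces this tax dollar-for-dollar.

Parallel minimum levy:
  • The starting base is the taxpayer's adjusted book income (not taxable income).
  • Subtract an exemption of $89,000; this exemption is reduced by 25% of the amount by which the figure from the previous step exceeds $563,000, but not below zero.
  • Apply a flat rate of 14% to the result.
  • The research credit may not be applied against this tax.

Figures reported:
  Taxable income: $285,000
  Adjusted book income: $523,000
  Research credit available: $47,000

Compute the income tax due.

$60,760

Parallel minimum levy:
  Base (adjusted book income): $523,000
  Exemption: $523,000 ≤ $563,000, so full $89,000 applies
  Base: $523,000 − $89,000 = $434,000
  $434,000 × 14% = $60,760

Regular income tax:
  $10,000 × 11% = $1,100
  $40,000 × 24% = $9,600
  $92,000 × 35% = $32,200
  $143,000 × 41% = $58,630
  → $101,530
  Less research credit $47,000 → $54,530

$60,760 > $54,530, so the parallel minimum levy is the binding amount.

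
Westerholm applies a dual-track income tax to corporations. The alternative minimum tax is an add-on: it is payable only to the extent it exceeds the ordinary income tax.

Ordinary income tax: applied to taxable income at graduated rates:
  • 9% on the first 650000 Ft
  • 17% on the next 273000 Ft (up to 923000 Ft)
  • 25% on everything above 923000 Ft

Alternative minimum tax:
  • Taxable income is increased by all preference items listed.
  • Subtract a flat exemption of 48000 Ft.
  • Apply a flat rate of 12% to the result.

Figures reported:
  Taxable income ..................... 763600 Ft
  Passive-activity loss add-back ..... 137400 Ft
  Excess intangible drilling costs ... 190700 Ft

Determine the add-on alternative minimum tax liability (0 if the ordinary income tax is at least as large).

47432 Ft

Alternative minimum tax:
  Adjusted income: 763600 Ft + 137400 Ft + 190700 Ft = 1091700 Ft
  Less exemption 48000 Ft → base 1043700 Ft
  1043700 Ft × 12% = 125244 Ft

Ordinary income tax:
  650000 Ft × 9% = 58500 Ft
  113600 Ft × 17% = 19312 Ft
  → 77812 Ft

Excess of alternative minimum tax over ordinary income tax: 125244 Ft − 77812 Ft = 47432 Ft.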